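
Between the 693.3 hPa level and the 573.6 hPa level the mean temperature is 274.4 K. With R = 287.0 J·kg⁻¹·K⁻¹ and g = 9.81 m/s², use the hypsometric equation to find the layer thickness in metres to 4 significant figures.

Hypsometric equation: Δz = (R T̄/g) ln(P₁/P₂).
R T̄/g = 287.0 × 274.4 / 9.81 = 8027.8 m.
ln(693.3/573.6) = ln(1.2087) = 0.18955.
Δz = 8027.8 × 0.18955 = 1521.7 m.

Δz ≈ 1522 m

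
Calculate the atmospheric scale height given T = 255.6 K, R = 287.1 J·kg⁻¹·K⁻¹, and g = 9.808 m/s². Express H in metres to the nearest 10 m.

The scale height of an isothermal atmosphere is H = RT/g.
H = 287.1 × 255.6 / 9.808 = 73383/9.808 = 7482.0 m.

H ≈ 7480 m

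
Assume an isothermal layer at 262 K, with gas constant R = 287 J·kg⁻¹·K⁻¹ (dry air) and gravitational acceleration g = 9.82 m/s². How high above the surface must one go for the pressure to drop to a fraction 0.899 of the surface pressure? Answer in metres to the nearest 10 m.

Scale height: H = RT/g = 287 × 262 / 9.82 = 7657.2 m.
Set P/P₀ = exp(−z/H) = 0.899, so z = −H ln(0.899).
−ln(0.899) = 0.10647; z = 7657.2 × 0.10647 = 815.26 m.

z ≈ 820 m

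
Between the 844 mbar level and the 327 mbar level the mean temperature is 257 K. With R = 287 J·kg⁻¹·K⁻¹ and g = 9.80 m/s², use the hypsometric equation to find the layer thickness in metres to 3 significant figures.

Δz ≈ 7140 m

Hypsometric equation: Δz = (R T̄/g) ln(P₁/P₂).
R T̄/g = 287 × 257 / 9.80 = 7526.4 m.
ln(844/327) = ln(2.5810) = 0.94818.
Δz = 7526.4 × 0.94818 = 7136.4 m.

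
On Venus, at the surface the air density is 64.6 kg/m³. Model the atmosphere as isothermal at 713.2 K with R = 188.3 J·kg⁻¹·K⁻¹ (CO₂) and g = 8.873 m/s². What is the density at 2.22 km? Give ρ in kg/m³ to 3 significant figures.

Scale height: H = RT/g = 188.3 × 713.2 / 8.873 = 15135 m.
In an isothermal atmosphere, density decays like pressure: ρ = ρ₀ exp(−z/H).
z/H = 2220.0/15135 = 0.14668; exp(−0.14668) = 0.86357.
ρ = 64.6 × 0.86357 = 55.787 kg/m³.

ρ ≈ 55.8 kg/m³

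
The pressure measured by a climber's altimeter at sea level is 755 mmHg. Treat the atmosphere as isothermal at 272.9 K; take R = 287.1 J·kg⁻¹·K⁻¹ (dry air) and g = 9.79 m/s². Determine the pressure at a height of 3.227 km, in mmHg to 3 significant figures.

P ≈ 504 mmHg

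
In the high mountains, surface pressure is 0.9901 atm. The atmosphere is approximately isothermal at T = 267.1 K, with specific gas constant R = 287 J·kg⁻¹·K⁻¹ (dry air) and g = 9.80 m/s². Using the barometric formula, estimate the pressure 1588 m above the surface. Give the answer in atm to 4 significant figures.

P ≈ 0.8082 atm

Scale height: H = RT/g = 287 × 267.1 / 9.80 = 7822.2 m.
Barometric formula: P = P₀ exp(−z/H).
z/H = 1588.0/7822.2 = 0.20301; exp(−0.20301) = 0.81627.
P = 0.9901 × 0.81627 = 0.80819 atm.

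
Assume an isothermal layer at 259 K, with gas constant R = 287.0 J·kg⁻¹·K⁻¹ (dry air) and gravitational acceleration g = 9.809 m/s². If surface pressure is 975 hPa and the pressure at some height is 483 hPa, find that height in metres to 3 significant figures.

z ≈ 5320 m

Scale height: H = RT/g = 287.0 × 259 / 9.809 = 7578.0 m.
Invert the barometric formula: z = H ln(P₀/P).
P₀/P = 975/483 = 2.0186; ln(2.0186) = 0.70240.
z = 7578.0 × 0.70240 = 5322.8 m.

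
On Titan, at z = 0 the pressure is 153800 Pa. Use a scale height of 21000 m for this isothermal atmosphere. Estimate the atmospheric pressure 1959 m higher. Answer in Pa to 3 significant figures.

Barometric formula: P = P₀ exp(−z/H).
z/H = 1959.0/21000 = 0.093286; exp(−0.093286) = 0.91093.
P = 153800 × 0.91093 = 140100 Pa.

P ≈ 140000 Pa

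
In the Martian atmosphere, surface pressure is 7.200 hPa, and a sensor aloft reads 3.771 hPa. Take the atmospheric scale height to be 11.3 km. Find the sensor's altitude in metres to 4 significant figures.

z ≈ 7308 m

Invert the barometric formula: z = H ln(P₀/P).
P₀/P = 7.200/3.771 = 1.9093; ln(1.9093) = 0.64674.
z = 11300 × 0.64674 = 7308.2 m.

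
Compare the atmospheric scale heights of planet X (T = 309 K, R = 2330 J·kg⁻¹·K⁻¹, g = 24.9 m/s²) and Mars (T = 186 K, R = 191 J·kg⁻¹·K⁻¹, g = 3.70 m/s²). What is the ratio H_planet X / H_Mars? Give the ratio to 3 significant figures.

H_planet X/H_Mars ≈ 3.01

H = RT/g for each body.
H_planet X = 2330 × 309 / 24.9 = 28914 m.
H_Mars = 191 × 186 / 3.70 = 9601.6 m.
H_planet X/H_Mars = 28914/9601.6 = 3.0114.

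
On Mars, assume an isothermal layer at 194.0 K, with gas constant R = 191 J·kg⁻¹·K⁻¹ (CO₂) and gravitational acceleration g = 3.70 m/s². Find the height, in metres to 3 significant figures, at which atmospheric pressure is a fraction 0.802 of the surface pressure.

z ≈ 2210 m

Scale height: H = RT/g = 191 × 194.0 / 3.70 = 10015 m.
Set P/P₀ = exp(−z/H) = 0.802, so z = −H ln(0.802).
−ln(0.802) = 0.22065; z = 10015 × 0.22065 = 2209.8 m.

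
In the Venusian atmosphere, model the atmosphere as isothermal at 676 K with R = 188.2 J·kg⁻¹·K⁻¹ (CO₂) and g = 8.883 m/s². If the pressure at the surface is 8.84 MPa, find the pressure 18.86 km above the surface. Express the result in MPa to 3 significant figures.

P ≈ 2.37 MPa

Scale height: H = RT/g = 188.2 × 676 / 8.883 = 14322 m.
Barometric formula: P = P₀ exp(−z/H).
z/H = 18860/14322 = 1.3169; exp(−1.3169) = 0.26796.
P = 8.84 × 0.26796 = 2.3688 MPa.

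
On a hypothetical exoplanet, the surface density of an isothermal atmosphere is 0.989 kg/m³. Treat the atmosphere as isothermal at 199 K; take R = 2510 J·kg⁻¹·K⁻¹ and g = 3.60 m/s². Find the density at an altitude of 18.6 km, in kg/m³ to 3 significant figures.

Scale height: H = RT/g = 2510 × 199 / 3.60 = 138750 m.
In an isothermal atmosphere, density decays like pressure: ρ = ρ₀ exp(−z/H).
z/H = 18600/138750 = 0.13405; exp(−0.13405) = 0.87455.
ρ = 0.989 × 0.87455 = 0.86493 kg/m³.

ρ ≈ 0.865 kg/m³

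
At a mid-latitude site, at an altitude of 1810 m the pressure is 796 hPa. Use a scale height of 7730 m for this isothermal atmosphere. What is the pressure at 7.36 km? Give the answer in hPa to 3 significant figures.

Between two levels, P₂ = P₁ exp(−Δz/H) with Δz = z₂ − z₁.
Δz = 7360.0 − 1810.0 = 5550.0 m; Δz/H = 5550.0/7730.0 = 0.71798.
P₂ = 796 × exp(−0.71798) = 796 × 0.48774 = 388.24 hPa.

P ≈ 388 hPa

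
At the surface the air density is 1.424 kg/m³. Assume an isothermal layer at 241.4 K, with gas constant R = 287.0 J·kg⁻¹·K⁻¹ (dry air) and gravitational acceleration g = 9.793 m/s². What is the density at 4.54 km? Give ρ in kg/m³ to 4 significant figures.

ρ ≈ 0.7496 kg/m³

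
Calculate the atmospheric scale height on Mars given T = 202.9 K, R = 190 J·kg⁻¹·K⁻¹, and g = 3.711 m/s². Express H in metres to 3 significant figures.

H ≈ 10400 m

The scale height of an isothermal atmosphere is H = RT/g.
H = 190 × 202.9 / 3.711 = 38551/3.711 = 10388 m.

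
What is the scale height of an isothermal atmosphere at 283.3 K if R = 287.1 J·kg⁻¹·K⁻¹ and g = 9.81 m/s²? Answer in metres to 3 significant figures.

The scale height of an isothermal atmosphere is H = RT/g.
H = 287.1 × 283.3 / 9.81 = 81335/9.81 = 8291.0 m.

H ≈ 8290 m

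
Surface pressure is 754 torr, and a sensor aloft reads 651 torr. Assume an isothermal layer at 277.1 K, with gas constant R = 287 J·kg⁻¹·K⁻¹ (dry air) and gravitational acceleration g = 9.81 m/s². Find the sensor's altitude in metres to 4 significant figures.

Scale height: H = RT/g = 287 × 277.1 / 9.81 = 8106.8 m.
Invert the barometric formula: z = H ln(P₀/P).
P₀/P = 754/651 = 1.1582; ln(1.1582) = 0.14687.
z = 8106.8 × 0.14687 = 1190.6 m.

z ≈ 1191 m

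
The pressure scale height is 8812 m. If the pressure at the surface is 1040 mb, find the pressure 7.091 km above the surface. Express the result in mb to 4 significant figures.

P ≈ 465.1 mb

Barometric formula: P = P₀ exp(−z/H).
z/H = 7091.0/8812.0 = 0.80470; exp(−0.80470) = 0.44722.
P = 1040 × 0.44722 = 465.11 mb.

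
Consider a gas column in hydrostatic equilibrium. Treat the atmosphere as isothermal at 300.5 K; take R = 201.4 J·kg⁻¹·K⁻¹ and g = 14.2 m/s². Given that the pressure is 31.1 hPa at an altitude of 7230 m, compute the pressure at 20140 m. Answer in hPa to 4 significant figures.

P ≈ 1.504 hPa

Scale height: H = RT/g = 201.4 × 300.5 / 14.2 = 4262.0 m.
Between two levels, P₂ = P₁ exp(−Δz/H) with Δz = z₂ − z₁.
Δz = 20140 − 7230.0 = 12910 m; Δz/H = 12910/4262.0 = 3.0291.
P₂ = 31.1 × exp(−3.0291) = 31.1 × 0.048359 = 1.5040 hPa.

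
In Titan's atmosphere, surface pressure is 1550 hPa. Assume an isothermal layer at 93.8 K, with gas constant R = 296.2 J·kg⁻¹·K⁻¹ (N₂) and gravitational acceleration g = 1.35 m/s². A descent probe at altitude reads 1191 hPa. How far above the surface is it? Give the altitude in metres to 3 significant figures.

Scale height: H = RT/g = 296.2 × 93.8 / 1.35 = 20580 m.
Invert the barometric formula: z = H ln(P₀/P).
P₀/P = 1550/1191 = 1.3014; ln(1.3014) = 0.26344.
z = 20580 × 0.26344 = 5421.6 m.

z ≈ 5420 m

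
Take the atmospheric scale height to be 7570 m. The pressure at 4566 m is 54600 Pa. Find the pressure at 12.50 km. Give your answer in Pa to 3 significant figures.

P ≈ 19100 Pa

Between two levels, P₂ = P₁ exp(−Δz/H) with Δz = z₂ − z₁.
Δz = 12500 − 4566.0 = 7934.0 m; Δz/H = 7934.0/7570.0 = 1.0481.
P₂ = 54600 × exp(−1.0481) = 54600 × 0.35060 = 19143 Pa.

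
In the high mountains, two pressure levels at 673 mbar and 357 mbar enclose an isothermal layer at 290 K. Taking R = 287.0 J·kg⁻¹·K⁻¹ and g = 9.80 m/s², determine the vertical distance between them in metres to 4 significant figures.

Δz ≈ 5385 m

Hypsometric equation: Δz = (R T̄/g) ln(P₁/P₂).
R T̄/g = 287.0 × 290 / 9.80 = 8492.9 m.
ln(673/357) = ln(1.8852) = 0.63403.
Δz = 8492.9 × 0.63403 = 5384.8 m.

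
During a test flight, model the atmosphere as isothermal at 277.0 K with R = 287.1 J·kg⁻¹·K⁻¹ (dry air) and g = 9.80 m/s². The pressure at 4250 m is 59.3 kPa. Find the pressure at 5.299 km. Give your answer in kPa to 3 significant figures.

P ≈ 52.1 kPa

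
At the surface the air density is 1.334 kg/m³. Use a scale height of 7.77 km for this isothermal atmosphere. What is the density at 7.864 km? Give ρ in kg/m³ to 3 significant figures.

ρ ≈ 0.485 kg/m³

In an isothermal atmosphere, density decays like pressure: ρ = ρ₀ exp(−z/H).
z/H = 7864.0/7770.0 = 1.0121; exp(−1.0121) = 0.36345.
ρ = 1.334 × 0.36345 = 0.48484 kg/m³.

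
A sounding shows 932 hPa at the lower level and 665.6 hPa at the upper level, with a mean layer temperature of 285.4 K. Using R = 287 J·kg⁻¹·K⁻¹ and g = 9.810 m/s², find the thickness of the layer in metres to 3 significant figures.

Hypsometric equation: Δz = (R T̄/g) ln(P₁/P₂).
R T̄/g = 287 × 285.4 / 9.810 = 8349.6 m.
ln(932/665.6) = ln(1.4002) = 0.33662.
Δz = 8349.6 × 0.33662 = 2810.6 m.

Δz ≈ 2810 m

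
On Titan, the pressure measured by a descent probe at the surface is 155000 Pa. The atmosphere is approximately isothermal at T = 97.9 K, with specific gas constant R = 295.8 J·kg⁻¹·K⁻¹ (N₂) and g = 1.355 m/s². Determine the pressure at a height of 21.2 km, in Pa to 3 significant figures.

Scale height: H = RT/g = 295.8 × 97.9 / 1.355 = 21372 m.
Barometric formula: P = P₀ exp(−z/H).
z/H = 21200/21372 = 0.99195; exp(−0.99195) = 0.37085.
P = 155000 × 0.37085 = 57482 Pa.

P ≈ 57500 Pa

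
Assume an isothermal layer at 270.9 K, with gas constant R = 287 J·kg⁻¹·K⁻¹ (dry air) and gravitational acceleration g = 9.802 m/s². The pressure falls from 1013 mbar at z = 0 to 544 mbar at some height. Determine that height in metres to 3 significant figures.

z ≈ 4930 m

Scale height: H = RT/g = 287 × 270.9 / 9.802 = 7931.9 m.
Invert the barometric formula: z = H ln(P₀/P).
P₀/P = 1013/544 = 1.8621; ln(1.8621) = 0.62170.
z = 7931.9 × 0.62170 = 4931.3 m.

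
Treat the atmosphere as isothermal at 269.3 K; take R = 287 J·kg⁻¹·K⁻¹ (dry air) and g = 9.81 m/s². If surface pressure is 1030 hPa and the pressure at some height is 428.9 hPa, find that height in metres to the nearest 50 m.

z ≈ 6900 m

Scale height: H = RT/g = 287 × 269.3 / 9.81 = 7878.6 m.
Invert the barometric formula: z = H ln(P₀/P).
P₀/P = 1030/428.9 = 2.4015; ln(2.4015) = 0.87609.
z = 7878.6 × 0.87609 = 6902.4 m.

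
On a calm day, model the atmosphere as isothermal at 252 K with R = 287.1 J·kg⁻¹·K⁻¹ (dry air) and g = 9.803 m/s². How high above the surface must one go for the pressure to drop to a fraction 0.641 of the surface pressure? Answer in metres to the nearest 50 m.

z ≈ 3300 m

Scale height: H = RT/g = 287.1 × 252 / 9.803 = 7380.3 m.
Set P/P₀ = exp(−z/H) = 0.641, so z = −H ln(0.641).
−ln(0.641) = 0.44473; z = 7380.3 × 0.44473 = 3282.2 m.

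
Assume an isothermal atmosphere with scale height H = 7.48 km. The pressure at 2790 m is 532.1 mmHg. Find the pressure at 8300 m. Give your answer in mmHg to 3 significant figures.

P ≈ 255 mmHg

Between two levels, P₂ = P₁ exp(−Δz/H) with Δz = z₂ − z₁.
Δz = 8300.0 − 2790.0 = 5510.0 m; Δz/H = 5510.0/7480.0 = 0.73663.
P₂ = 532.1 × exp(−0.73663) = 532.1 × 0.47872 = 254.73 mmHg.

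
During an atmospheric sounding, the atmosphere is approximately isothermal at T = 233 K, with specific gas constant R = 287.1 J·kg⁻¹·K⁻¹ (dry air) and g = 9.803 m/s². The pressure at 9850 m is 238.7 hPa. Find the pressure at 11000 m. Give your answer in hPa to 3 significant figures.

P ≈ 202 hPa

Scale height: H = RT/g = 287.1 × 233 / 9.803 = 6823.9 m.
Between two levels, P₂ = P₁ exp(−Δz/H) with Δz = z₂ − z₁.
Δz = 11000 − 9850.0 = 1150.0 m; Δz/H = 1150.0/6823.9 = 0.16853.
P₂ = 238.7 × exp(−0.16853) = 238.7 × 0.84491 = 201.68 hPa.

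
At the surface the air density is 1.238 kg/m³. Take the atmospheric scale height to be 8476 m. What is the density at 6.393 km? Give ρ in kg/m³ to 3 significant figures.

ρ ≈ 0.582 kg/m³

In an isothermal atmosphere, density decays like pressure: ρ = ρ₀ exp(−z/H).
z/H = 6393.0/8476.0 = 0.75425; exp(−0.75425) = 0.47036.
ρ = 1.238 × 0.47036 = 0.58231 kg/m³.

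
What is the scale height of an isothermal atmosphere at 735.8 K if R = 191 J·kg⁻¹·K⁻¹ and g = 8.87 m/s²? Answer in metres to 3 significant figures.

The scale height of an isothermal atmosphere is H = RT/g.
H = 191 × 735.8 / 8.87 = 140540/8.87 = 15844 m.

H ≈ 15800 m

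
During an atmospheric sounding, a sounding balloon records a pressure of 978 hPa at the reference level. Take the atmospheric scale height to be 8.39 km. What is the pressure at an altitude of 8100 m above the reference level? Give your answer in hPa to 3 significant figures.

P ≈ 372 hPa

Barometric formula: P = P₀ exp(−z/H).
z/H = 8100.0/8390.0 = 0.96544; exp(−0.96544) = 0.38082.
P = 978 × 0.38082 = 372.44 hPa.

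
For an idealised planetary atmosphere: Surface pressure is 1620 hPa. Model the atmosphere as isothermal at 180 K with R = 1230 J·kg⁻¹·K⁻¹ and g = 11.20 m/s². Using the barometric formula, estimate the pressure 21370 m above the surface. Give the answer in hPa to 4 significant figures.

P ≈ 549.6 hPa

Scale height: H = RT/g = 1230 × 180 / 11.20 = 19768 m.
Barometric formula: P = P₀ exp(−z/H).
z/H = 21370/19768 = 1.0810; exp(−1.0810) = 0.33926.
P = 1620 × 0.33926 = 549.60 hPa.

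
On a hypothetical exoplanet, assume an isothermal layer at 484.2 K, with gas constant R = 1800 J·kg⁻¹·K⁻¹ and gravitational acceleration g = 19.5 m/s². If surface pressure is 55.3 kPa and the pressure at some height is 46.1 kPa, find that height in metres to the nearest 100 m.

z ≈ 8100 m

Scale height: H = RT/g = 1800 × 484.2 / 19.5 = 44695 m.
Invert the barometric formula: z = H ln(P₀/P).
P₀/P = 55.3/46.1 = 1.1996; ln(1.1996) = 0.18199.
z = 44695 × 0.18199 = 8134.0 m.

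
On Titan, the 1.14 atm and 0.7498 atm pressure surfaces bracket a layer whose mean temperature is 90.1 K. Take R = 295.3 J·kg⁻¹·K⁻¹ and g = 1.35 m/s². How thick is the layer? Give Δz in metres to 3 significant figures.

Hypsometric equation: Δz = (R T̄/g) ln(P₁/P₂).
R T̄/g = 295.3 × 90.1 / 1.35 = 19709 m.
ln(1.14/0.7498) = ln(1.5204) = 0.41897.
Δz = 19709 × 0.41897 = 8257.5 m.

Δz ≈ 8260 m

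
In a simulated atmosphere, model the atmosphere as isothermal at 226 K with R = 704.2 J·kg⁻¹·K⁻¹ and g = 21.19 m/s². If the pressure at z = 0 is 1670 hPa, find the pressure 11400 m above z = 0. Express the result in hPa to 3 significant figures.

P ≈ 366 hPa

Scale height: H = RT/g = 704.2 × 226 / 21.19 = 7510.6 m.
Barometric formula: P = P₀ exp(−z/H).
z/H = 11400/7510.6 = 1.5179; exp(−1.5179) = 0.21917.
P = 1670 × 0.21917 = 366.01 hPa.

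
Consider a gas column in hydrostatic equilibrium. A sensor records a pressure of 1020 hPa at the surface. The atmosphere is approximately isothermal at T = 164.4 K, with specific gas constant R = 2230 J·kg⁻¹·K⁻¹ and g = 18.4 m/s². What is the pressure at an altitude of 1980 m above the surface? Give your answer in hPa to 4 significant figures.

Scale height: H = RT/g = 2230 × 164.4 / 18.4 = 19925 m.
Barometric formula: P = P₀ exp(−z/H).
z/H = 1980.0/19925 = 0.099373; exp(−0.099373) = 0.90540.
P = 1020 × 0.90540 = 923.51 hPa.

P ≈ 923.5 hPa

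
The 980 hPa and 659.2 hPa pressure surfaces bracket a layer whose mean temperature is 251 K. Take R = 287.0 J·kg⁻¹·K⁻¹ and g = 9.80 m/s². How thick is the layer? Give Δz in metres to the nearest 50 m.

Hypsometric equation: Δz = (R T̄/g) ln(P₁/P₂).
R T̄/g = 287.0 × 251 / 9.80 = 7350.7 m.
ln(980/659.2) = ln(1.4867) = 0.39656.
Δz = 7350.7 × 0.39656 = 2915.0 m.

Δz ≈ 2900 m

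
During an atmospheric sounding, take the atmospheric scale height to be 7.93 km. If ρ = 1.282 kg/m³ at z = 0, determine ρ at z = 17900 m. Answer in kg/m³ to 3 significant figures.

In an isothermal atmosphere, density decays like pressure: ρ = ρ₀ exp(−z/H).
z/H = 17900/7930.0 = 2.2573; exp(−2.2573) = 0.10463.
ρ = 1.282 × 0.10463 = 0.13414 kg/m³.

ρ ≈ 0.134 kg/m³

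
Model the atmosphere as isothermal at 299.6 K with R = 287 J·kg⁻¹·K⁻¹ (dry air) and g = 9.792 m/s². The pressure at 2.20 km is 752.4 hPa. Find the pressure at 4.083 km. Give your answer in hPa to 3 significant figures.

Scale height: H = RT/g = 287 × 299.6 / 9.792 = 8781.2 m.
Between two levels, P₂ = P₁ exp(−Δz/H) with Δz = z₂ − z₁.
Δz = 4083.0 − 2200.0 = 1883.0 m; Δz/H = 1883.0/8781.2 = 0.21444.
P₂ = 752.4 × exp(−0.21444) = 752.4 × 0.80699 = 607.18 hPa.

P ≈ 607 hPa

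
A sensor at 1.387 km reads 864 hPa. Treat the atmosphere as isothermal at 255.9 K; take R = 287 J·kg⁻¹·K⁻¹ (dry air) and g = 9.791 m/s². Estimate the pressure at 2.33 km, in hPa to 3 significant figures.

Scale height: H = RT/g = 287 × 255.9 / 9.791 = 7501.1 m.
Between two levels, P₂ = P₁ exp(−Δz/H) with Δz = z₂ − z₁.
Δz = 2330.0 − 1387.0 = 943.00 m; Δz/H = 943.00/7501.1 = 0.12571.
P₂ = 864 × exp(−0.12571) = 864 × 0.88187 = 761.94 hPa.

P ≈ 762 hPa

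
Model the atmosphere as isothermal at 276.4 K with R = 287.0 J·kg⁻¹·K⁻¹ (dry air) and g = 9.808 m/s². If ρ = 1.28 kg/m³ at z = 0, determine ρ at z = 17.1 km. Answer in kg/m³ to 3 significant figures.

Scale height: H = RT/g = 287.0 × 276.4 / 9.808 = 8088.0 m.
In an isothermal atmosphere, density decays like pressure: ρ = ρ₀ exp(−z/H).
z/H = 17100/8088.0 = 2.1142; exp(−2.1142) = 0.12073.
ρ = 1.28 × 0.12073 = 0.15453 kg/m³.

ρ ≈ 0.155 kg/m³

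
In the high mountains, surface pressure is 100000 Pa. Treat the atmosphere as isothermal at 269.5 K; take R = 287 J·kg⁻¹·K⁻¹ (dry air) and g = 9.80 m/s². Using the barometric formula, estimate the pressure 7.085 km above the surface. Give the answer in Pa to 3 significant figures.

P ≈ 40800 Pa

Scale height: H = RT/g = 287 × 269.5 / 9.80 = 7892.5 m.
Barometric formula: P = P₀ exp(−z/H).
z/H = 7085.0/7892.5 = 0.89769; exp(−0.89769) = 0.40751.
P = 100000 × 0.40751 = 40751 Pa.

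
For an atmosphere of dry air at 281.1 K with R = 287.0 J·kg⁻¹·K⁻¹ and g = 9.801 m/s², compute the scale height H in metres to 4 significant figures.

H ≈ 8231 m

The scale height of an isothermal atmosphere is H = RT/g.
H = 287.0 × 281.1 / 9.801 = 80676/9.801 = 8231.4 m.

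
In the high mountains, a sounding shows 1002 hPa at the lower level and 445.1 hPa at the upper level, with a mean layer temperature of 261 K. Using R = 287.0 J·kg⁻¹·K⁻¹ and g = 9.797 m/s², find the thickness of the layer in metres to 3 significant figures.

Δz ≈ 6200 m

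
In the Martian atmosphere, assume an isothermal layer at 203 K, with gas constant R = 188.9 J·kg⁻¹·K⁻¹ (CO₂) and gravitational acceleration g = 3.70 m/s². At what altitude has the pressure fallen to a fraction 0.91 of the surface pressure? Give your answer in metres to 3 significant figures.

z ≈ 977 m

Scale height: H = RT/g = 188.9 × 203 / 3.70 = 10364 m.
Set P/P₀ = exp(−z/H) = 0.91, so z = −H ln(0.91).
−ln(0.91) = 0.094311; z = 10364 × 0.094311 = 977.44 m.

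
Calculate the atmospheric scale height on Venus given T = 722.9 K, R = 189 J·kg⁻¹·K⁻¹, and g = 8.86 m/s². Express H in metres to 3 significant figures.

H ≈ 15400 m

The scale height of an isothermal atmosphere is H = RT/g.
H = 189 × 722.9 / 8.86 = 136630/8.86 = 15421 m.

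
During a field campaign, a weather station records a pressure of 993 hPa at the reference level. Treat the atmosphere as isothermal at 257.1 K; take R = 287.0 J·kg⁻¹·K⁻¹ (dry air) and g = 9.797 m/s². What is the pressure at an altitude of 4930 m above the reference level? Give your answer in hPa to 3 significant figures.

P ≈ 516 hPa

Scale height: H = RT/g = 287.0 × 257.1 / 9.797 = 7531.7 m.
Barometric formula: P = P₀ exp(−z/H).
z/H = 4930.0/7531.7 = 0.65457; exp(−0.65457) = 0.51967.
P = 993 × 0.51967 = 516.03 hPa.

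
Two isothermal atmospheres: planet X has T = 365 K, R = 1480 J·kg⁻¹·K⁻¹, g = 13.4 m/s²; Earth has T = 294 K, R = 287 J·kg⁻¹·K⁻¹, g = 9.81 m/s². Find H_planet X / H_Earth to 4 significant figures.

H_planet X/H_Earth ≈ 4.687

H = RT/g for each body.
H_planet X = 1480 × 365 / 13.4 = 40313 m.
H_Earth = 287 × 294 / 9.81 = 8601.2 m.
H_planet X/H_Earth = 40313/8601.2 = 4.6869.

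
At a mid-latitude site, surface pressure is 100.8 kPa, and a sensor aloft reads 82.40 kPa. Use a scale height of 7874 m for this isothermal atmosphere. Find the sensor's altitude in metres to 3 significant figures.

z ≈ 1590 m

Invert the barometric formula: z = H ln(P₀/P).
P₀/P = 100.8/82.40 = 1.2233; ln(1.2233) = 0.20155.
z = 7874.0 × 0.20155 = 1587.0 m.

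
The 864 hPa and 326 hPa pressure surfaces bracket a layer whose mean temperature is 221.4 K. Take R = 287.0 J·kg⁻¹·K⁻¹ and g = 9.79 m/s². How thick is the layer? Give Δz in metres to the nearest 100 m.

Δz ≈ 6300 m

Hypsometric equation: Δz = (R T̄/g) ln(P₁/P₂).
R T̄/g = 287.0 × 221.4 / 9.79 = 6490.5 m.
ln(864/326) = ln(2.6503) = 0.97467.
Δz = 6490.5 × 0.97467 = 6326.1 m.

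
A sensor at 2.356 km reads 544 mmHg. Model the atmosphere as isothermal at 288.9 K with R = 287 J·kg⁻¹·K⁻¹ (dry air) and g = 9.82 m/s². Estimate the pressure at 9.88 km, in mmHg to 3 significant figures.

P ≈ 223 mmHg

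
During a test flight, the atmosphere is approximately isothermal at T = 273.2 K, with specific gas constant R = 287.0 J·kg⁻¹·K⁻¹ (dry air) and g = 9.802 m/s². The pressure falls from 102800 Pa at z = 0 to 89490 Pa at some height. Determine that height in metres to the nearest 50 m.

Scale height: H = RT/g = 287.0 × 273.2 / 9.802 = 7999.2 m.
Invert the barometric formula: z = H ln(P₀/P).
P₀/P = 102800/89490 = 1.1487; ln(1.1487) = 0.13863.
z = 7999.2 × 0.13863 = 1108.9 m.

z ≈ 1100 m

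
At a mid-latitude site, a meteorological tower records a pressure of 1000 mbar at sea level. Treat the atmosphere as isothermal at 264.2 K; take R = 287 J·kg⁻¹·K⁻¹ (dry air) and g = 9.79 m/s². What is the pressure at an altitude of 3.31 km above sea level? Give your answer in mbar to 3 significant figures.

P ≈ 652 mbar

Scale height: H = RT/g = 287 × 264.2 / 9.79 = 7745.2 m.
Barometric formula: P = P₀ exp(−z/H).
z/H = 3310.0/7745.2 = 0.42736; exp(−0.42736) = 0.65223.
P = 1000 × 0.65223 = 652.23 mbar.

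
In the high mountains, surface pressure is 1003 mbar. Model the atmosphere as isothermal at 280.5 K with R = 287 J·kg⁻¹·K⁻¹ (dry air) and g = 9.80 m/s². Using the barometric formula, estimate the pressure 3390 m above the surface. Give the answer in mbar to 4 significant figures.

P ≈ 663.9 mbar

Scale height: H = RT/g = 287 × 280.5 / 9.80 = 8214.6 m.
Barometric formula: P = P₀ exp(−z/H).
z/H = 3390.0/8214.6 = 0.41268; exp(−0.41268) = 0.66187.
P = 1003 × 0.66187 = 663.86 mbar.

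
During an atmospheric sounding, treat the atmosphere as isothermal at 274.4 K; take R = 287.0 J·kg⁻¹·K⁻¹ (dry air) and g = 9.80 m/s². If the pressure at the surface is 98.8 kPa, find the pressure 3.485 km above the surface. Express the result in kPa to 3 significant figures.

P ≈ 64.0 kPa

Scale height: H = RT/g = 287.0 × 274.4 / 9.80 = 8036.0 m.
Barometric formula: P = P₀ exp(−z/H).
z/H = 3485.0/8036.0 = 0.43367; exp(−0.43367) = 0.64813.
P = 98.8 × 0.64813 = 64.035 kPa.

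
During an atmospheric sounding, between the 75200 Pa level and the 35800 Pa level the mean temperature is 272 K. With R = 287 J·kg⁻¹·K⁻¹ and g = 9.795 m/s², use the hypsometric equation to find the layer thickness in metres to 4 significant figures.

Hypsometric equation: Δz = (R T̄/g) ln(P₁/P₂).
R T̄/g = 287 × 272 / 9.795 = 7969.8 m.
ln(75200/35800) = ln(2.1006) = 0.74222.
Δz = 7969.8 × 0.74222 = 5915.3 m.

Δz ≈ 5915 m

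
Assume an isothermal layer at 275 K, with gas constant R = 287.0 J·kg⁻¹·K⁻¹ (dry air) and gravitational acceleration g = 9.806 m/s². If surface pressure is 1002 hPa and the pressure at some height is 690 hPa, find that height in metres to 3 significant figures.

z ≈ 3000 m

Scale height: H = RT/g = 287.0 × 275 / 9.806 = 8048.6 m.
Invert the barometric formula: z = H ln(P₀/P).
P₀/P = 1002/690 = 1.4522; ln(1.4522) = 0.37308.
z = 8048.6 × 0.37308 = 3002.8 m.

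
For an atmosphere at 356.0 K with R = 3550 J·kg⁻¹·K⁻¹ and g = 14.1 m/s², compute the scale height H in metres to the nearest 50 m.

H ≈ 89650 m

The scale height of an isothermal atmosphere is H = RT/g.
H = 3550 × 356.0 / 14.1 = 1263800/14.1 = 89631 m.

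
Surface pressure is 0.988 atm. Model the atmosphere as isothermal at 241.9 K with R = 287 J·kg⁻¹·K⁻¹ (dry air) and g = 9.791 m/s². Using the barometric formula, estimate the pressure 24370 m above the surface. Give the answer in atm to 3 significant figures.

P ≈ 0.0318 atm

Scale height: H = RT/g = 287 × 241.9 / 9.791 = 7090.7 m.
Barometric formula: P = P₀ exp(−z/H).
z/H = 24370/7090.7 = 3.4369; exp(−3.4369) = 0.032164.
P = 0.988 × 0.032164 = 0.031778 atm.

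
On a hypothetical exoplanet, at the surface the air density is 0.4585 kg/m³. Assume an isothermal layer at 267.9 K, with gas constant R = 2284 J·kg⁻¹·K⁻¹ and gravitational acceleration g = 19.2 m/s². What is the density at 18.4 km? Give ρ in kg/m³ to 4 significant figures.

Scale height: H = RT/g = 2284 × 267.9 / 19.2 = 31869 m.
In an isothermal atmosphere, density decays like pressure: ρ = ρ₀ exp(−z/H).
z/H = 18400/31869 = 0.57736; exp(−0.57736) = 0.56138.
ρ = 0.4585 × 0.56138 = 0.25739 kg/m³.

ρ ≈ 0.2574 kg/m³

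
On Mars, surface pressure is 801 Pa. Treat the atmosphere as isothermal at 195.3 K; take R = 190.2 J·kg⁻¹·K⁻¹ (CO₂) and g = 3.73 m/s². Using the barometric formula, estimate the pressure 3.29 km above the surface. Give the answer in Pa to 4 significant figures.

P ≈ 575.6 Pa

Scale height: H = RT/g = 190.2 × 195.3 / 3.73 = 9958.7 m.
Barometric formula: P = P₀ exp(−z/H).
z/H = 3290.0/9958.7 = 0.33036; exp(−0.33036) = 0.71866.
P = 801 × 0.71866 = 575.65 Pa.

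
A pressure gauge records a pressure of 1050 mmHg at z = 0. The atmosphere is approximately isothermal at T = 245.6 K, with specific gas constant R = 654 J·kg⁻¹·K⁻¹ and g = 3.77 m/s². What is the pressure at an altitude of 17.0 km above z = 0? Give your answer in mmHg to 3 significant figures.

Scale height: H = RT/g = 654 × 245.6 / 3.77 = 42605 m.
Barometric formula: P = P₀ exp(−z/H).
z/H = 17000/42605 = 0.39901; exp(−0.39901) = 0.67098.
P = 1050 × 0.67098 = 704.53 mmHg.

P ≈ 705 mmHg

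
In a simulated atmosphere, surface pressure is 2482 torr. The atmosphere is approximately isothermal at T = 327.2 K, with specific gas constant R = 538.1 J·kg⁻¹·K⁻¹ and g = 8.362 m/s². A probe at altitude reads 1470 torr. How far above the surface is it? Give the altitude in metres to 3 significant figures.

z ≈ 11000 m

Scale height: H = RT/g = 538.1 × 327.2 / 8.362 = 21056 m.
Invert the barometric formula: z = H ln(P₀/P).
P₀/P = 2482/1470 = 1.6884; ln(1.6884) = 0.52378.
z = 21056 × 0.52378 = 11029 m.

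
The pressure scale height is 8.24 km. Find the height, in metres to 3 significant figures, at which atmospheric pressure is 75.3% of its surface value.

z ≈ 2340 m

Set P/P₀ = exp(−z/H) = 0.753, so z = −H ln(0.753).
−ln(0.753) = 0.28369; z = 8240.0 × 0.28369 = 2337.6 m.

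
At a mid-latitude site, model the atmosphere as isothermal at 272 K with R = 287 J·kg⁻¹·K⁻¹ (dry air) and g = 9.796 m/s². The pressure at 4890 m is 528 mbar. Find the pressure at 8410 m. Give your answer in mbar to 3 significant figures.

Scale height: H = RT/g = 287 × 272 / 9.796 = 7969.0 m.
Between two levels, P₂ = P₁ exp(−Δz/H) with Δz = z₂ − z₁.
Δz = 8410.0 − 4890.0 = 3520.0 m; Δz/H = 3520.0/7969.0 = 0.44171.
P₂ = 528 × exp(−0.44171) = 528 × 0.64294 = 339.47 mbar.

P ≈ 339 mbar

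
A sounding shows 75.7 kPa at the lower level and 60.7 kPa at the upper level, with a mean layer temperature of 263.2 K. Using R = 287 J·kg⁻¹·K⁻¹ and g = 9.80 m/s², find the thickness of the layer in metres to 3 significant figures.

Δz ≈ 1700 m

Hypsometric equation: Δz = (R T̄/g) ln(P₁/P₂).
R T̄/g = 287 × 263.2 / 9.80 = 7708.0 m.
ln(75.7/60.7) = ln(1.2471) = 0.22082.
Δz = 7708.0 × 0.22082 = 1702.1 m.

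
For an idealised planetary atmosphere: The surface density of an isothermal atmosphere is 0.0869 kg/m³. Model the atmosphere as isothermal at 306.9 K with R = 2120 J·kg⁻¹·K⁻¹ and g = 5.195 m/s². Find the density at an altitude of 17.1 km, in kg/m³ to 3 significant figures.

ρ ≈ 0.0758 kg/m³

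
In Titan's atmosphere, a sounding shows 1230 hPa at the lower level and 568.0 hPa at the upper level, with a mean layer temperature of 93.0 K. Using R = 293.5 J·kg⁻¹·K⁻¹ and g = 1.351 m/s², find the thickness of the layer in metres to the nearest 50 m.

Hypsometric equation: Δz = (R T̄/g) ln(P₁/P₂).
R T̄/g = 293.5 × 93.0 / 1.351 = 20204 m.
ln(1230/568.0) = ln(2.1655) = 0.77265.
Δz = 20204 × 0.77265 = 15611 m.

Δz ≈ 15600 m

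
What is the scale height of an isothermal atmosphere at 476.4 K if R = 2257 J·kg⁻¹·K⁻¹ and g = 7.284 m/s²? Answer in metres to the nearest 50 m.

H ≈ 147600 m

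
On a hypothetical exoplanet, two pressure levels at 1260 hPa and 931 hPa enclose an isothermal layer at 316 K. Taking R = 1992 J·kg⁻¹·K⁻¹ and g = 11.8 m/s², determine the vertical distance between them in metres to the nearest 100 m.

Δz ≈ 16100 m

Hypsometric equation: Δz = (R T̄/g) ln(P₁/P₂).
R T̄/g = 1992 × 316 / 11.8 = 53345 m.
ln(1260/931) = ln(1.3534) = 0.30262.
Δz = 53345 × 0.30262 = 16143 m.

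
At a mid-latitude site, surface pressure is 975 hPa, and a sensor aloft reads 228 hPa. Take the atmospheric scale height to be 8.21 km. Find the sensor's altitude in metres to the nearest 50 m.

z ≈ 11950 m

Invert the barometric formula: z = H ln(P₀/P).
P₀/P = 975/228 = 4.2763; ln(4.2763) = 1.4531.
z = 8210.0 × 1.4531 = 11930 m.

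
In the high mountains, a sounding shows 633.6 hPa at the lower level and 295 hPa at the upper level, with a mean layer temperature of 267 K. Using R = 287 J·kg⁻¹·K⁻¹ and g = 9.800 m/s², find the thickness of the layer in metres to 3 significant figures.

Hypsometric equation: Δz = (R T̄/g) ln(P₁/P₂).
R T̄/g = 287 × 267 / 9.800 = 7819.3 m.
ln(633.6/295) = ln(2.1478) = 0.76444.
Δz = 7819.3 × 0.76444 = 5977.4 m.

Δz ≈ 5980 m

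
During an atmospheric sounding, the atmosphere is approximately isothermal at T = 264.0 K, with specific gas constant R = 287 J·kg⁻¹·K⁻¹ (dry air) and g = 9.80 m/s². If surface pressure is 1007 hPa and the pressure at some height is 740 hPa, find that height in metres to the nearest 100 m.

Scale height: H = RT/g = 287 × 264.0 / 9.80 = 7731.4 m.
Invert the barometric formula: z = H ln(P₀/P).
P₀/P = 1007/740 = 1.3608; ln(1.3608) = 0.30807.
z = 7731.4 × 0.30807 = 2381.8 m.

z ≈ 2400 m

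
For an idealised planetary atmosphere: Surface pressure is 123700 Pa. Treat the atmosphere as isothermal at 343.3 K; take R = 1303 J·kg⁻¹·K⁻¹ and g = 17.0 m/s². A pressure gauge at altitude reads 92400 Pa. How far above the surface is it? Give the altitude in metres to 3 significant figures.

Scale height: H = RT/g = 1303 × 343.3 / 17.0 = 26313 m.
Invert the barometric formula: z = H ln(P₀/P).
P₀/P = 123700/92400 = 1.3387; ln(1.3387) = 0.29170.
z = 26313 × 0.29170 = 7675.5 m.

z ≈ 7680 m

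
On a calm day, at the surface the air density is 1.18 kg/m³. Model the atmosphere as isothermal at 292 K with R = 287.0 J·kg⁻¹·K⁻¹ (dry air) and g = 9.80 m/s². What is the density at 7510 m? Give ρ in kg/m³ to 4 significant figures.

Scale height: H = RT/g = 287.0 × 292 / 9.80 = 8551.4 m.
In an isothermal atmosphere, density decays like pressure: ρ = ρ₀ exp(−z/H).
z/H = 7510.0/8551.4 = 0.87822; exp(−0.87822) = 0.41552.
ρ = 1.18 × 0.41552 = 0.49031 kg/m³.

ρ ≈ 0.4903 kg/m³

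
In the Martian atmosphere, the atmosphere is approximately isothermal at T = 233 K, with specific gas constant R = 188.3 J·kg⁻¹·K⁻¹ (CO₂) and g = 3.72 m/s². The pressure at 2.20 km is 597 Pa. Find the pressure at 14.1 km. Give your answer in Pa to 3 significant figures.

Scale height: H = RT/g = 188.3 × 233 / 3.72 = 11794 m.
Between two levels, P₂ = P₁ exp(−Δz/H) with Δz = z₂ − z₁.
Δz = 14100 − 2200.0 = 11900 m; Δz/H = 11900/11794 = 1.0090.
P₂ = 597 × exp(−1.0090) = 597 × 0.36458 = 217.65 Pa.

P ≈ 218 Pa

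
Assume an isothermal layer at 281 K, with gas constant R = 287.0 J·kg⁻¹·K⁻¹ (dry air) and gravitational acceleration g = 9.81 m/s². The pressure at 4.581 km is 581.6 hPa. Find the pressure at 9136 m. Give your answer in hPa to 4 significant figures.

P ≈ 334.2 hPa

Scale height: H = RT/g = 287.0 × 281 / 9.81 = 8220.9 m.
Between two levels, P₂ = P₁ exp(−Δz/H) with Δz = z₂ − z₁.
Δz = 9136.0 − 4581.0 = 4555.0 m; Δz/H = 4555.0/8220.9 = 0.55408.
P₂ = 581.6 × exp(−0.55408) = 581.6 × 0.57460 = 334.19 hPa.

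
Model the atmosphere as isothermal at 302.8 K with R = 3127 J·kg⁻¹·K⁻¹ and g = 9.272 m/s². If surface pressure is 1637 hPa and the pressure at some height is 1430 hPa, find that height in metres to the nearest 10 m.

Scale height: H = RT/g = 3127 × 302.8 / 9.272 = 102120 m.
Invert the barometric formula: z = H ln(P₀/P).
P₀/P = 1637/1430 = 1.1448; ln(1.1448) = 0.13523.
z = 102120 × 0.13523 = 13810 m.

z ≈ 13810 m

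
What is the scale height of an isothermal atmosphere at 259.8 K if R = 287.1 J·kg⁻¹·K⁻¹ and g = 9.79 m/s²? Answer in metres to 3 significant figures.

H ≈ 7620 m

The scale height of an isothermal atmosphere is H = RT/g.
H = 287.1 × 259.8 / 9.79 = 74589/9.79 = 7618.9 m.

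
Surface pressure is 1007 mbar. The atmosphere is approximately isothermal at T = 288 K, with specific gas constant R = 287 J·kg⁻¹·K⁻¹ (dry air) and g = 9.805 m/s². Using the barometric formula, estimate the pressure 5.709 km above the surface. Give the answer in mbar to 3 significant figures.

Scale height: H = RT/g = 287 × 288 / 9.805 = 8430.0 m.
Barometric formula: P = P₀ exp(−z/H).
z/H = 5709.0/8430.0 = 0.67722; exp(−0.67722) = 0.50803.
P = 1007 × 0.50803 = 511.59 mbar.

P ≈ 512 mbar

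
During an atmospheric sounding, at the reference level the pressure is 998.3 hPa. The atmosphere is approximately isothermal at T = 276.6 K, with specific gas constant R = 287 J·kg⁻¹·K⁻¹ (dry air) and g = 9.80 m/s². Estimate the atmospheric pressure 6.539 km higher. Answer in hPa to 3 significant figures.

P ≈ 445 hPa

Scale height: H = RT/g = 287 × 276.6 / 9.80 = 8100.4 m.
Barometric formula: P = P₀ exp(−z/H).
z/H = 6539.0/8100.4 = 0.80724; exp(−0.80724) = 0.44609.
P = 998.3 × 0.44609 = 445.33 hPa.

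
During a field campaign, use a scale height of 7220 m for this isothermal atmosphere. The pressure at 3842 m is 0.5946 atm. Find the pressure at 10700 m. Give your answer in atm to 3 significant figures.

P ≈ 0.230 atm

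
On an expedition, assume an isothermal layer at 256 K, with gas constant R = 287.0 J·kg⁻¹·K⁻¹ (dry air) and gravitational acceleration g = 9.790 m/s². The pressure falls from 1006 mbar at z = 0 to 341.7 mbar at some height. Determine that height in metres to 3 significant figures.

z ≈ 8100 m

Scale height: H = RT/g = 287.0 × 256 / 9.790 = 7504.8 m.
Invert the barometric formula: z = H ln(P₀/P).
P₀/P = 1006/341.7 = 2.9441; ln(2.9441) = 1.0798.
z = 7504.8 × 1.0798 = 8103.7 m.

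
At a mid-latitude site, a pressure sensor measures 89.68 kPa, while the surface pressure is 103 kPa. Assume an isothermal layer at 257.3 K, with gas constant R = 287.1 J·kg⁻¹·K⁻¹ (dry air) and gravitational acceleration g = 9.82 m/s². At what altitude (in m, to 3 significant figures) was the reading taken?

z ≈ 1040 m

Scale height: H = RT/g = 287.1 × 257.3 / 9.82 = 7522.5 m.
Invert the barometric formula: z = H ln(P₀/P).
P₀/P = 103/89.68 = 1.1485; ln(1.1485) = 0.13846.
z = 7522.5 × 0.13846 = 1041.6 m.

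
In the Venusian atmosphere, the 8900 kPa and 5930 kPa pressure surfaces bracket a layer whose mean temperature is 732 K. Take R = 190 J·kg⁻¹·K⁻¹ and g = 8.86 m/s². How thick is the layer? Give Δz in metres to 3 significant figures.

Hypsometric equation: Δz = (R T̄/g) ln(P₁/P₂).
R T̄/g = 190 × 732 / 8.86 = 15698 m.
ln(8900/5930) = ln(1.5008) = 0.40600.
Δz = 15698 × 0.40600 = 6373.4 m.

Δz ≈ 6370 m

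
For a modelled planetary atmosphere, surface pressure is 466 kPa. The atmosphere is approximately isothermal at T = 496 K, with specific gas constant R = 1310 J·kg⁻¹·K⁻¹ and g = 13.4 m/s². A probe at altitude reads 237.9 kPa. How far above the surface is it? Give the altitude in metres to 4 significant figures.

Scale height: H = RT/g = 1310 × 496 / 13.4 = 48490 m.
Invert the barometric formula: z = H ln(P₀/P).
P₀/P = 466/237.9 = 1.9588; ln(1.9588) = 0.67233.
z = 48490 × 0.67233 = 32601 m.

z ≈ 32600 m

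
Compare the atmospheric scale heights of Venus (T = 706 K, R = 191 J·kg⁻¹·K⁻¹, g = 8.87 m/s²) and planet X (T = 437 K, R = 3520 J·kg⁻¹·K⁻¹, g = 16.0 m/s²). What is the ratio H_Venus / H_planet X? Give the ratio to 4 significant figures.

H_Venus/H_planet X ≈ 0.1581

H = RT/g for each body.
H_Venus = 191 × 706 / 8.87 = 15202 m.
H_planet X = 3520 × 437 / 16.0 = 96140 m.
H_Venus/H_planet X = 15202/96140 = 0.15812.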